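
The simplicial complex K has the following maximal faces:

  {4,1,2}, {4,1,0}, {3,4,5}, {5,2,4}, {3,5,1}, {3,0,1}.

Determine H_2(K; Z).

H_2 = 0.

We work with the vertex ordering 0 < 1 < 2 < 3 < 4 < 5. The simplices of K, each written with vertices in increasing order, are:

  0-simplices (6): [0], [1], [2], [3], [4], [5]
  1-simplices (12): [0,1], [0,3], [0,4], [1,2], [1,3], [1,4], [1,5], [2,4], [2,5], [3,4], [3,5], [4,5]
  2-simplices (6): [0,1,3], [0,1,4], [1,2,4], [1,3,5], [2,4,5], [3,4,5]

so the chain groups are C_0 ≅ Z^6, C_1 ≅ Z^12, C_2 ≅ Z^6.

The boundary map ∂_1: C_1 → C_0 is given by ∂[p,q] = [q] − [p].
As a 6×12 matrix over Z this has rank 5, with invariant factors (1,1,1,1,1).

The boundary map ∂_2: C_2 → C_1 maps a triangle to the signed sum of its edges. For instance
  ∂[0,1,4] = [1,4] − [0,4] + [0,1],
  ∂[3,4,5] = [4,5] − [3,5] + [3,4].
The 12×6 boundary matrix has rank 6 and Smith normal form diag(1,1,1,1,1,1).

Now H_k = ker ∂_k / im ∂_{k+1}, so:

  H_2: rank ker ∂_2 − rank ∂_3 = (6 − 6) − 0 = 0, and there is no ∂_3, so H_2 ≅ 0.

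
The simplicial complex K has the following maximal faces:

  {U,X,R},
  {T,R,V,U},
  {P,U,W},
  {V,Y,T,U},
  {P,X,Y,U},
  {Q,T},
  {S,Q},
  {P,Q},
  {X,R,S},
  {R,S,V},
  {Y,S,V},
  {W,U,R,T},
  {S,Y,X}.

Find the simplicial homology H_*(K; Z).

Order the vertices as P < Q < R < S < T < U < V < W < X < Y. Listing each simplex with vertices in this order, K has dimension 3 with simplices:

  0-simplices (10): P, Q, R, S, T, U, V, W, X, Y
  1-simplices (26): PQ, PU, PW, PX, PY, QS, QT, RS, RT, RU, RV, RW, RX, SV, SX, SY, TU, TV, TW, TY, UV, UW, UX, UY, VY, XY
  2-simplices (20): PUW, PUX, PUY, PXY, RSV, RSX, RTU, RTV, RTW, RUV, RUW, RUX, SVY, SXY, TUV, TUW, TUY, TVY, UVY, UXY
  3-simplices (4): PUXY, RTUV, RTUW, TUVY

Hence C_0 ≅ Z^10, C_1 ≅ Z^26, C_2 ≅ Z^20, C_3 ≅ Z^4.

The boundary map ∂_1: C_1 → C_0 sends each edge [p,q] (with p < q) to q − p. For instance
  ∂RS = S − R.
This gives a 10×26 integer matrix of rank 9; reducing to Smith normal form yields diagonal entries (1,1,1,1,1,1,1,1,1).

The boundary map ∂_2: C_2 → C_1 sends each 2-simplex [p,q,r] to [q,r] − [p,r] + [p,q]. For instance
  ∂PXY = XY − PY + PX,
  ∂RUV = UV − RV + RU.
This gives a 26×20 integer matrix of rank 15; reducing to Smith normal form yields diagonal entries (1,1,1,1,1,1,1,1,1,1,1,1,1,1,1).

Boundary ∂_3: C_3 → C_2 sends each 3-simplex σ to the alternating sum Σ_i (−1)^i (σ with its i-th vertex removed). For instance
  ∂PUXY = UXY − PXY + PUY − PUX,
  ∂TUVY = UVY − TVY + TUY − TUV.
The resulting 20×4 matrix has rank 4, and its Smith normal form has invariant factors (1,1,1,1).

Computing H_k = (kernel of ∂_k) / (image of ∂_{k+1}):

  H_0: rank C_0 − rank ∂_1 = 10 − 9 = 1, and the invariant factors of ∂_1 are all 1, so H_0 = Z.
  H_1: rank ker ∂_1 − rank ∂_2 = (26 − 9) − 15 = 2, and the invariant factors of ∂_2 are all 1, so H_1 = Z^2.
  H_2: rank ker ∂_2 − rank ∂_3 = (20 − 15) − 4 = 1, and the invariant factors of ∂_3 are all 1, so H_2 = Z.
  H_3: rank ker ∂_3 − rank ∂_4 = (4 − 4) − 0 = 0, and there is no ∂_4, so H_3 = 0.

H_0 = Z,  H_1 = Z^2,  H_2 = Z,  H_3 = 0.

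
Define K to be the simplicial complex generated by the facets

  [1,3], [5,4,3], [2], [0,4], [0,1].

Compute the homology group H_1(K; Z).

H_1 ≅ Z.

K has 6 vertices, 6 edges, 1 triangle.
rank ∂_1 = 4, rank ∂_2 = 1 ⇒ b_1 = 6 − 4 − 1 = 1; all invariant factors of ∂_2 are 1 so no torsion. So H_1 = Z.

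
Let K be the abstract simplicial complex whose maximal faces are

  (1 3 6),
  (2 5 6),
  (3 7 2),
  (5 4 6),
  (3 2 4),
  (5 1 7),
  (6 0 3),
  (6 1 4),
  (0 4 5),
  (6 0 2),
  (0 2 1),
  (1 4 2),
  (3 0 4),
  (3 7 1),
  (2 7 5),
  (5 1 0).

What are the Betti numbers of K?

b_0 = 1, b_1 = 2, b_2 = 1.

Take the total order 0 < 1 < 2 < 3 < 4 < 5 < 6 < 7 on the vertex set. Then K (dimension 2) consists of the simplices:

  0-simplices (8): [0], [1], [2], [3], [4], [5], [6], [7]
  1-simplices (24): (24 of them)
  2-simplices (16): [0,1,2], [0,1,5], [0,2,6], [0,3,4], [0,3,6], [0,4,5], [1,2,4], [1,3,6], [1,3,7], [1,4,6], [1,5,7], [2,3,4], [2,3,7], [2,5,6], [2,5,7], [4,5,6]

Hence C_0 ≅ Z^8, C_1 ≅ Z^24, C_2 ≅ Z^16.

The boundary map ∂_1: C_1 → C_0 is given by ∂[p,q] = [q] − [p].
The 8×24 boundary matrix has rank 7 and Smith normal form diag(1,1,1,1,1,1,1).

∂_2: C_2 → C_1 maps a triangle to the signed sum of its edges. For instance
  ∂[1,2,4] = [2,4] − [1,4] + [1,2],
  ∂[2,3,4] = [3,4] − [2,4] + [2,3].
The 24×16 boundary matrix has rank 15 and Smith normal form diag(1,1,1,1,1,1,1,1,1,1,1,1,1,1,1).

Reading off H_k = ker ∂_k / im ∂_{k+1}:

  H_0: rank C_0 − rank ∂_1 = 8 − 7 = 1, and the invariant factors of ∂_1 are all 1, so H_0 = Z.
  H_1: rank ker ∂_1 − rank ∂_2 = (24 − 7) − 15 = 2, and the invariant factors of ∂_2 are all 1, so H_1 = Z^2.
  H_2: rank ker ∂_2 − rank ∂_3 = (16 − 15) − 0 = 1, and there is no ∂_3, so H_2 = Z.

Hence the Betti numbers are b_0 = 1, b_1 = 2, b_2 = 1.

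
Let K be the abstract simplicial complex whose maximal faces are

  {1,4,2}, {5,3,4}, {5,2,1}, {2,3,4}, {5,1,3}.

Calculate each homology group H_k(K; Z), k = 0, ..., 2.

Fix the vertex order 1 < 2 < 3 < 4 < 5 and write every simplex with vertices in increasing order. Then dim K = 2 and the simplices of K are:

  0-simplices (5): [1], [2], [3], [4], [5]
  1-simplices (10): [1,2], [1,3], [1,4], [1,5], [2,3], [2,4], [2,5], [3,4], [3,5], [4,5]
  2-simplices (5): [1,2,4], [1,2,5], [1,3,5], [2,3,4], [3,4,5]

so the chain groups are C_0 ≅ Z^5, C_1 ≅ Z^10, C_2 ≅ Z^5.

∂_1: C_1 → C_0 is given by ∂[p,q] = [q] − [p].
This gives a 5×10 integer matrix of rank 4; reducing to Smith normal form yields diagonal entries (1,1,1,1).

Boundary ∂_2: C_2 → C_1 acts by ∂[p,q,r] = [q,r] − [p,r] + [p,q]. For instance
  ∂[1,2,4] = [2,4] − [1,4] + [1,2],
  ∂[2,3,4] = [3,4] − [2,4] + [2,3].
The 10×5 boundary matrix has rank 5 and Smith normal form diag(1,1,1,1,1).

Computing H_k = (kernel of ∂_k) / (image of ∂_{k+1}):

  H_0: rank C_0 − rank ∂_1 = 5 − 4 = 1, and the invariant factors of ∂_1 are all 1, so H_0 ≅ Z.
  H_1: rank ker ∂_1 − rank ∂_2 = (10 − 4) − 5 = 1, and the invariant factors of ∂_2 are all 1, so H_1 ≅ Z.
  H_2: rank ker ∂_2 − rank ∂_3 = (5 − 5) − 0 = 0, and there is no ∂_3, so H_2 ≅ 0.

As a check, the Euler characteristic is 5 − 10 + 5 = 0, which agrees with 1 − 1 + 0 = 0.

H_0 ≅ Z,  H_1 ≅ Z,  H_2 = 0.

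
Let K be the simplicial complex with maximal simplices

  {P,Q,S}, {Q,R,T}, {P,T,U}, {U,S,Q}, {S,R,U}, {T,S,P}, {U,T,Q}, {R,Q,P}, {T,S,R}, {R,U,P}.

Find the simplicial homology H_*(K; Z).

H_0 = Z,  H_1 = Z/2Z,  H_2 = 0.

Take the total order P < Q < R < S < T < U on the vertex set. Then K (dimension 2) consists of the simplices:

  0-simplices (6): P, Q, R, S, T, U
  1-simplices (15): PQ, PR, PS, PT, PU, QR, QS, QT, QU, RS, RT, RU, ST, SU, TU
  2-simplices (10): PQR, PQS, PRU, PST, PTU, QRT, QSU, QTU, RST, RSU

so the chain groups are C_0 ≅ Z^6, C_1 ≅ Z^15, C_2 ≅ Z^10.

Boundary ∂_1: C_1 → C_0 is given by ∂[p,q] = [q] − [p].
As a 6×15 matrix over Z this has rank 5, with invariant factors (1,1,1,1,1).

∂_2: C_2 → C_1 sends each 2-simplex [p,q,r] to [q,r] − [p,r] + [p,q]. For instance
  ∂QRT = RT − QT + QR,
  ∂QSU = SU − QU + QS.
As a 15×10 matrix over Z this has rank 10, with invariant factors (1,1,1,1,1,1,1,1,1,2).

Now H_k = ker ∂_k / im ∂_{k+1}, so:

  H_0: rank C_0 − rank ∂_1 = 6 − 5 = 1, and the invariant factors of ∂_1 are all 1, so H_0 = Z.
  H_1: rank ker ∂_1 − rank ∂_2 = (15 − 5) − 10 = 0, and ∂_2 has invariant factor 2 > 1, so H_1 = Z/2Z.
  H_2: rank ker ∂_2 − rank ∂_3 = (10 − 10) − 0 = 0, and there is no ∂_3, so H_2 = 0.

(K is a triangulation of the real projective plane RP^2.)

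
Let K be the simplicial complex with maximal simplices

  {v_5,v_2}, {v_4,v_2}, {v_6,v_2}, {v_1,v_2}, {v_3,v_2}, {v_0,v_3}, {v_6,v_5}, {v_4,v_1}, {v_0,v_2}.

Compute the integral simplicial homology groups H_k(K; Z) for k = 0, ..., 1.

H_0 = Z,  H_1 = Z^3.

We work with the vertex ordering v_0 < v_1 < v_2 < v_3 < v_4 < v_5 < v_6. The simplices of K, each written with vertices in increasing order, are:

  0-simplices (7): [v_0], [v_1], [v_2], [v_3], [v_4], [v_5], [v_6]
  1-simplices (9): [v_0,v_2], [v_0,v_3], [v_1,v_2], [v_1,v_4], [v_2,v_3], [v_2,v_4], [v_2,v_5], [v_2,v_6], [v_5,v_6]

giving chain groups C_0 ≅ Z^7, C_1 ≅ Z^9.

∂_1: C_1 → C_0 maps an edge to its endpoints' difference, ∂[p,q] = q − p.
As a 7×9 matrix over Z this has rank 6, with invariant factors (1,1,1,1,1,1).

Now H_k = ker ∂_k / im ∂_{k+1}, so:

  H_0: rank C_0 − rank ∂_1 = 7 − 6 = 1, and the invariant factors of ∂_1 are all 1, so H_0 ≅ Z.
  H_1: rank ker ∂_1 − rank ∂_2 = (9 − 6) − 0 = 3, and there is no ∂_2, so H_1 ≅ Z^3.

(K is a triangulation of a wedge of 3 circles.)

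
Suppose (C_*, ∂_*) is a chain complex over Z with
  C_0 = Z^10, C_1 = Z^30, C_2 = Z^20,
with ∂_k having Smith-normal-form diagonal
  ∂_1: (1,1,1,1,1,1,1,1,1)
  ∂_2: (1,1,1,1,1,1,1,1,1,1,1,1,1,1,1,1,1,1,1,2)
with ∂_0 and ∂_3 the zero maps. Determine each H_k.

H_0: b_0 = 10 − 0 − 9 = 1; torsion from ∂_1 factors > 1: none. So H_0 = Z.
H_1: b_1 = 30 − 9 − 20 = 1; torsion from ∂_2 factors > 1: [2]. So H_1 = Z ⊕ Z/2Z.
H_2: b_2 = 20 − 20 − 0 = 0; torsion from ∂_3 factors > 1: none. So H_2 = 0.

H_0 = Z,  H_1 = Z ⊕ Z/2Z,  H_2 = 0.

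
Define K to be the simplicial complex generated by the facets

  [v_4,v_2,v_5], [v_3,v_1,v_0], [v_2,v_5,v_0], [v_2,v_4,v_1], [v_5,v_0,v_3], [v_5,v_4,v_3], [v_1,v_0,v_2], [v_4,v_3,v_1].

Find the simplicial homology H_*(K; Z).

H_0 ≅ Z,  H_1 = 0,  H_2 ≅ Z.

Order the vertices as v_0 < v_1 < v_2 < v_3 < v_4 < v_5. Listing each simplex with vertices in this order, K has dimension 2 with simplices:

  0-simplices (6): [v_0], [v_1], [v_2], [v_3], [v_4], [v_5]
  1-simplices (12): [v_0,v_1], [v_0,v_2], [v_0,v_3], [v_0,v_5], [v_1,v_2], [v_1,v_3], [v_1,v_4], [v_2,v_4], [v_2,v_5], [v_3,v_4], [v_3,v_5], [v_4,v_5]
  2-simplices (8): [v_0,v_1,v_2], [v_0,v_1,v_3], [v_0,v_2,v_5], [v_0,v_3,v_5], [v_1,v_2,v_4], [v_1,v_3,v_4], [v_2,v_4,v_5], [v_3,v_4,v_5]

giving chain groups C_0 ≅ Z^6, C_1 ≅ Z^12, C_2 ≅ Z^8.

∂_1: C_1 → C_0 maps an edge to its endpoints' difference, ∂[p,q] = q − p.
As a 6×12 matrix over Z this has rank 5, with invariant factors (1,1,1,1,1).

The boundary map ∂_2: C_2 → C_1 sends each 2-simplex [p,q,r] to [q,r] − [p,r] + [p,q]. For instance
  ∂[v_1,v_3,v_4] = [v_3,v_4] − [v_1,v_4] + [v_1,v_3],
  ∂[v_0,v_1,v_2] = [v_1,v_2] − [v_0,v_2] + [v_0,v_1].
As a 12×8 matrix over Z this has rank 7, with invariant factors (1,1,1,1,1,1,1).

Computing H_k = (kernel of ∂_k) / (image of ∂_{k+1}):

  H_0: rank C_0 − rank ∂_1 = 6 − 5 = 1, and the invariant factors of ∂_1 are all 1, so H_0 = Z.
  H_1: rank ker ∂_1 − rank ∂_2 = (12 − 5) − 7 = 0, and the invariant factors of ∂_2 are all 1, so H_1 = 0.
  H_2: rank ker ∂_2 − rank ∂_3 = (8 − 7) − 0 = 1, and there is no ∂_3, so H_2 = Z.

As a check, the Euler characteristic is 6 − 12 + 8 = 2, which agrees with 1 − 0 + 1 = 2.
(K is a triangulation of the 2-sphere S^2.)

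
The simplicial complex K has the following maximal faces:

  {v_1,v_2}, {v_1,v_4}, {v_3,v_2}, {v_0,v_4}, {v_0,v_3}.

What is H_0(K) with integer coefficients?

H_0 ≅ Z.

K has 5 vertices, 5 edges.
rank ∂_0 = 0, rank ∂_1 = 4 ⇒ b_0 = 5 − 0 − 4 = 1; all invariant factors of ∂_1 are 1 so no torsion. So H_0 = Z.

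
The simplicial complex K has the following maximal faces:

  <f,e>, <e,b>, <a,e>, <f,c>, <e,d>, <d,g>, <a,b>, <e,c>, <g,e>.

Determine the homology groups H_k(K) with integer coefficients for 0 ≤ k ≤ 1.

Order the vertices as a < b < c < d < e < f < g. Listing each simplex with vertices in this order, K has dimension 1 with simplices:

  0-simplices (7): a, b, c, d, e, f, g
  1-simplices (9): ab, ae, be, ce, cf, de, dg, ef, eg

Hence C_0 ≅ Z^7, C_1 ≅ Z^9.

The boundary map ∂_1: C_1 → C_0 maps an edge to its endpoints' difference, ∂[p,q] = q − p.
The 7×9 boundary matrix has rank 6 and Smith normal form diag(1,1,1,1,1,1).

From H_k ≅ ker(∂_k) / im(∂_{k+1}) we obtain:

  H_0: rank C_0 − rank ∂_1 = 7 − 6 = 1, and the invariant factors of ∂_1 are all 1, so H_0 = Z.
  H_1: rank ker ∂_1 − rank ∂_2 = (9 − 6) − 0 = 3, and there is no ∂_2, so H_1 = Z^3.

H_0 ≅ Z,  H_1 ≅ Z^3.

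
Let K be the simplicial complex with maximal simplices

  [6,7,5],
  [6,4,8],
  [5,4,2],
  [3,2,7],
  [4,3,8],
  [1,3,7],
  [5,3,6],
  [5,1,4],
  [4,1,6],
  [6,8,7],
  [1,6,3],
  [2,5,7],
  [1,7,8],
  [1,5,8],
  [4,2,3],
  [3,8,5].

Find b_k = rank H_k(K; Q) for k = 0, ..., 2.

Take the total order 1 < 2 < 3 < 4 < 5 < 6 < 7 < 8 on the vertex set. Then K (dimension 2) consists of the simplices:

  0-simplices (8): [1], [2], [3], [4], [5], [6], [7], [8]
  1-simplices (24): (24 of them)
  2-simplices (16): [1,3,6], [1,3,7], [1,4,5], [1,4,6], [1,5,8], [1,7,8], [2,3,4], [2,3,7], [2,4,5], [2,5,7], [3,4,8], [3,5,6], [3,5,8], [4,6,8], [5,6,7], [6,7,8]

so the chain groups are C_0 ≅ Z^8, C_1 ≅ Z^24, C_2 ≅ Z^16.

Boundary ∂_1: C_1 → C_0 is given by ∂[p,q] = [q] − [p]. For instance
  ∂[2,7] = [7] − [2].
As a 8×24 matrix over Z this has rank 7, with invariant factors (1,1,1,1,1,1,1).

The boundary map ∂_2: C_2 → C_1 maps a triangle to the signed sum of its edges. For instance
  ∂[1,4,5] = [4,5] − [1,5] + [1,4],
  ∂[5,6,7] = [6,7] − [5,7] + [5,6].
As a 24×16 matrix over Z this has rank 15, with invariant factors (1,1,1,1,1,1,1,1,1,1,1,1,1,1,1).

From H_k ≅ ker(∂_k) / im(∂_{k+1}) we obtain:

  H_0: rank C_0 − rank ∂_1 = 8 − 7 = 1, and the invariant factors of ∂_1 are all 1, so H_0 ≅ Z.
  H_1: rank ker ∂_1 − rank ∂_2 = (24 − 7) − 15 = 2, and the invariant factors of ∂_2 are all 1, so H_1 ≅ Z^2.
  H_2: rank ker ∂_2 − rank ∂_3 = (16 − 15) − 0 = 1, and there is no ∂_3, so H_2 ≅ Z.

Hence the Betti numbers are b_0 = 1, b_1 = 2, b_2 = 1.

b_0 = 1, b_1 = 2, b_2 = 1.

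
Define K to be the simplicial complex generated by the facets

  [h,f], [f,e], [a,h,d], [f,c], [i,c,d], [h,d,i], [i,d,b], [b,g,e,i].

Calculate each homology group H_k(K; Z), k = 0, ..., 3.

Order the vertices as a < b < c < d < e < f < g < h < i. Listing each simplex with vertices in this order, K has dimension 3 with simplices:

  0-simplices (9): a, b, c, d, e, f, g, h, i
  1-simplices (17): ad, ah, bd, be, bg, bi, cd, cf, ci, dh, di, ef, eg, ei, fh, gi, hi
  2-simplices (8): adh, bdi, beg, bei, bgi, cdi, dhi, egi
  3-simplices (1): begi

Hence C_0 ≅ Z^9, C_1 ≅ Z^17, C_2 ≅ Z^8, C_3 ≅ Z^1.

∂_1: C_1 → C_0 sends each edge [p,q] (with p < q) to q − p. For instance
  ∂bi = i − b.
The resulting 9×17 matrix has rank 8, and its Smith normal form has invariant factors (1,1,1,1,1,1,1,1).

The boundary map ∂_2: C_2 → C_1 maps a triangle to the signed sum of its edges. For instance
  ∂bei = ei − bi + be,
  ∂bgi = gi − bi + bg.
The resulting 17×8 matrix has rank 7, and its Smith normal form has invariant factors (1,1,1,1,1,1,1).

The boundary map ∂_3: C_3 → C_2 sends each 3-simplex σ to the alternating sum Σ_i (−1)^i (σ with its i-th vertex removed). For instance
  ∂begi = egi − bgi + bei − beg.
As a 8×1 matrix over Z this has rank 1, with invariant factors (1).

From H_k ≅ ker(∂_k) / im(∂_{k+1}) we obtain:

  H_0: rank C_0 − rank ∂_1 = 9 − 8 = 1, and the invariant factors of ∂_1 are all 1, so H_0 ≅ Z.
  H_1: rank ker ∂_1 − rank ∂_2 = (17 − 8) − 7 = 2, and the invariant factors of ∂_2 are all 1, so H_1 ≅ Z^2.
  H_2: rank ker ∂_2 − rank ∂_3 = (8 − 7) − 1 = 0, and the invariant factors of ∂_3 are all 1, so H_2 ≅ 0.
  H_3: rank ker ∂_3 − rank ∂_4 = (1 − 1) − 0 = 0, and there is no ∂_4, so H_3 ≅ 0.

As a check, the Euler characteristic is 9 − 17 + 8 − 1 = -1, which agrees with 1 − 2 + 0 − 0 = -1.

H_0 = Z,  H_1 = Z^2,  H_2 = 0,  H_3 = 0.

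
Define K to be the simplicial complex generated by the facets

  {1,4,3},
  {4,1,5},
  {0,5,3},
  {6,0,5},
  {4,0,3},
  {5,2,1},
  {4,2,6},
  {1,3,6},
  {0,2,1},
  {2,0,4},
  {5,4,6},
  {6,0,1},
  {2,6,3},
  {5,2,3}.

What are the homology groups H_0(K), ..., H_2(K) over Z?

H_0 = Z,  H_1 = Z^2,  H_2 = Z.

Take the total order 0 < 1 < 2 < 3 < 4 < 5 < 6 on the vertex set. Then K (dimension 2) consists of the simplices:

  0-simplices (7): [0], [1], [2], [3], [4], [5], [6]
  1-simplices (21): [0,1], [0,2], [0,3], [0,4], [0,5], [0,6], [1,2], [1,3], [1,4], [1,5], [1,6], [2,3], [2,4], [2,5], [2,6], [3,4], [3,5], [3,6], [4,5], [4,6], [5,6]
  2-simplices (14): [0,1,2], [0,1,6], [0,2,4], [0,3,4], [0,3,5], [0,5,6], [1,2,5], [1,3,4], [1,3,6], [1,4,5], [2,3,5], [2,3,6], [2,4,6], [4,5,6]

giving chain groups C_0 ≅ Z^7, C_1 ≅ Z^21, C_2 ≅ Z^14.

The boundary map ∂_1: C_1 → C_0 sends each edge [p,q] (with p < q) to q − p. For instance
  ∂[2,4] = [4] − [2].
This gives a 7×21 integer matrix of rank 6; reducing to Smith normal form yields diagonal entries (1,1,1,1,1,1).

∂_2: C_2 → C_1 sends each 2-simplex [p,q,r] to [q,r] − [p,r] + [p,q]. For instance
  ∂[0,3,4] = [3,4] − [0,4] + [0,3],
  ∂[1,2,5] = [2,5] − [1,5] + [1,2].
The resulting 21×14 matrix has rank 13, and its Smith normal form has invariant factors (1,1,1,1,1,1,1,1,1,1,1,1,1).

Computing H_k = (kernel of ∂_k) / (image of ∂_{k+1}):

  H_0: rank C_0 − rank ∂_1 = 7 − 6 = 1, and the invariant factors of ∂_1 are all 1, so H_0 ≅ Z.
  H_1: rank ker ∂_1 − rank ∂_2 = (21 − 6) − 13 = 2, and the invariant factors of ∂_2 are all 1, so H_1 ≅ Z^2.
  H_2: rank ker ∂_2 − rank ∂_3 = (14 − 13) − 0 = 1, and there is no ∂_3, so H_2 ≅ Z.

As a check, the Euler characteristic is 7 − 21 + 14 = 0, which agrees with 1 − 2 + 1 = 0.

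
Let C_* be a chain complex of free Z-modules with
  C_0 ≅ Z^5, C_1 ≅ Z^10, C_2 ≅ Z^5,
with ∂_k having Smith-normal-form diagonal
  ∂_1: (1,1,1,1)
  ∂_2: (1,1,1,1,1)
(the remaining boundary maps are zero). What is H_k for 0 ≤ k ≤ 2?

H_0 ≅ Z,  H_1 ≅ Z,  H_2 = 0.

H_0: b_0 = 5 − 0 − 4 = 1; torsion from ∂_1 factors > 1: none. So H_0 ≅ Z.
H_1: b_1 = 10 − 4 − 5 = 1; torsion from ∂_2 factors > 1: none. So H_1 ≅ Z.
H_2: b_2 = 5 − 5 − 0 = 0; torsion from ∂_3 factors > 1: none. So H_2 ≅ 0.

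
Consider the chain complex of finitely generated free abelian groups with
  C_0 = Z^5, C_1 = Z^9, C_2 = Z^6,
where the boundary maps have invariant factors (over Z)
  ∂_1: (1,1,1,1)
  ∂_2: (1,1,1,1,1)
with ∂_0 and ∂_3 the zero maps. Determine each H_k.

H_0: b_0 = 5 − 0 − 4 = 1; torsion from ∂_1 factors > 1: none. So H_0 ≅ Z.
H_1: b_1 = 9 − 4 − 5 = 0; torsion from ∂_2 factors > 1: none. So H_1 ≅ 0.
H_2: b_2 = 6 − 5 − 0 = 1; torsion from ∂_3 factors > 1: none. So H_2 ≅ Z.

H_0 ≅ Z,  H_1 = 0,  H_2 ≅ Z.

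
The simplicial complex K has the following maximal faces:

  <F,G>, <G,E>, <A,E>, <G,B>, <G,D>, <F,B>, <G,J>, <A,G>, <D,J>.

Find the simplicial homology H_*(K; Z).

We work with the vertex ordering A < B < D < E < F < G < J. The simplices of K, each written with vertices in increasing order, are:

  0-simplices (7): A, B, D, E, F, G, J
  1-simplices (9): AE, AG, BF, BG, DG, DJ, EG, FG, GJ

Hence C_0 ≅ Z^7, C_1 ≅ Z^9.

∂_1: C_1 → C_0 maps an edge to its endpoints' difference, ∂[p,q] = q − p.
The resulting 7×9 matrix has rank 6, and its Smith normal form has invariant factors (1,1,1,1,1,1).

Reading off H_k = ker ∂_k / im ∂_{k+1}:

  H_0: rank C_0 − rank ∂_1 = 7 − 6 = 1, and the invariant factors of ∂_1 are all 1, so H_0 = Z.
  H_1: rank ker ∂_1 − rank ∂_2 = (9 − 6) − 0 = 3, and there is no ∂_2, so H_1 = Z^3.

H_0 ≅ Z,  H_1 ≅ Z^3.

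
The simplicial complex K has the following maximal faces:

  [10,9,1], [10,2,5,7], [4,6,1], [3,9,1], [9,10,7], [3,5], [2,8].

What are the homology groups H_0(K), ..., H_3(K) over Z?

H_0 = Z,  H_1 = Z,  H_2 = 0,  H_3 = 0.

Order the vertices as 1 < 2 < 3 < 4 < 5 < 6 < 7 < 8 < 9 < 10. Listing each simplex with vertices in this order, K has dimension 3 with simplices:

  0-simplices (10): [1], [2], [3], [4], [5], [6], [7], [8], [9], [10]
  1-simplices (17): [1,3], [1,4], [1,6], [1,9], [1,10], [2,5], [2,7], [2,8], [2,10], [3,5], [3,9], [4,6], [5,7], [5,10], [7,9], [7,10], [9,10]
  2-simplices (8): [1,3,9], [1,4,6], [1,9,10], [2,5,7], [2,5,10], [2,7,10], [5,7,10], [7,9,10]
  3-simplices (1): [2,5,7,10]

Hence C_0 ≅ Z^10, C_1 ≅ Z^17, C_2 ≅ Z^8, C_3 ≅ Z^1.

∂_1: C_1 → C_0 sends each edge [p,q] (with p < q) to q − p.
The 10×17 boundary matrix has rank 9 and Smith normal form diag(1,1,1,1,1,1,1,1,1).

Boundary ∂_2: C_2 → C_1 sends each 2-simplex [p,q,r] to [q,r] − [p,r] + [p,q]. For instance
  ∂[5,7,10] = [7,10] − [5,10] + [5,7],
  ∂[1,3,9] = [3,9] − [1,9] + [1,3].
The resulting 17×8 matrix has rank 7, and its Smith normal form has invariant factors (1,1,1,1,1,1,1).

The boundary map ∂_3: C_3 → C_2 sends each 3-simplex σ to the alternating sum Σ_i (−1)^i (σ with its i-th vertex removed). For instance
  ∂[2,5,7,10] = [5,7,10] − [2,7,10] + [2,5,10] − [2,5,7].
The resulting 8×1 matrix has rank 1, and its Smith normal form has invariant factors (1).

Computing H_k = (kernel of ∂_k) / (image of ∂_{k+1}):

  H_0: rank C_0 − rank ∂_1 = 10 − 9 = 1, and the invariant factors of ∂_1 are all 1, so H_0 = Z.
  H_1: rank ker ∂_1 − rank ∂_2 = (17 − 9) − 7 = 1, and the invariant factors of ∂_2 are all 1, so H_1 = Z.
  H_2: rank ker ∂_2 − rank ∂_3 = (8 − 7) − 1 = 0, and the invariant factors of ∂_3 are all 1, so H_2 = 0.
  H_3: rank ker ∂_3 − rank ∂_4 = (1 − 1) − 0 = 0, and there is no ∂_4, so H_3 = 0.

As a check, the Euler characteristic is 10 − 17 + 8 − 1 = 0, which agrees with 1 − 1 + 0 − 0 = 0.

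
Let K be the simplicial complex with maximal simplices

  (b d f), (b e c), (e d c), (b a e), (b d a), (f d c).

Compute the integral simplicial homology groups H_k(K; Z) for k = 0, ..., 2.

H_0 ≅ Z,  H_1 ≅ Z,  H_2 = 0.

Fix the vertex order a < b < c < d < e < f and write every simplex with vertices in increasing order. Then dim K = 2 and the simplices of K are:

  0-simplices (6): a, b, c, d, e, f
  1-simplices (12): ab, ad, ae, bc, bd, be, bf, cd, ce, cf, de, df
  2-simplices (6): abd, abe, bce, bdf, cde, cdf

so the chain groups are C_0 ≅ Z^6, C_1 ≅ Z^12, C_2 ≅ Z^6.

The boundary map ∂_1: C_1 → C_0 maps an edge to its endpoints' difference, ∂[p,q] = q − p. For instance
  ∂ab = b − a.
The resulting 6×12 matrix has rank 5, and its Smith normal form has invariant factors (1,1,1,1,1).

∂_2: C_2 → C_1 sends each 2-simplex [p,q,r] to [q,r] − [p,r] + [p,q]. For instance
  ∂bdf = df − bf + bd,
  ∂bce = ce − be + bc.
As a 12×6 matrix over Z this has rank 6, with invariant factors (1,1,1,1,1,1).

Now H_k = ker ∂_k / im ∂_{k+1}, so:

  H_0: rank C_0 − rank ∂_1 = 6 − 5 = 1, and the invariant factors of ∂_1 are all 1, so H_0 ≅ Z.
  H_1: rank ker ∂_1 − rank ∂_2 = (12 − 5) − 6 = 1, and the invariant factors of ∂_2 are all 1, so H_1 ≅ Z.
  H_2: rank ker ∂_2 − rank ∂_3 = (6 − 6) − 0 = 0, and there is no ∂_3, so H_2 ≅ 0.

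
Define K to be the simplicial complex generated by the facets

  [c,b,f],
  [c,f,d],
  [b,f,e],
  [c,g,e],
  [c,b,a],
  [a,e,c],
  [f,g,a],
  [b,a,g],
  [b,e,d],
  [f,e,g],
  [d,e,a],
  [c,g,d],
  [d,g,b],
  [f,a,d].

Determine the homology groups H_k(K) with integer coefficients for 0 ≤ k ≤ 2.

H_0 = Z,  H_1 = Z^2,  H_2 = Z.

Fix the vertex order a < b < c < d < e < f < g and write every simplex with vertices in increasing order. Then dim K = 2 and the simplices of K are:

  0-simplices (7): a, b, c, d, e, f, g
  1-simplices (21): ab, ac, ad, ae, af, ag, bc, bd, be, bf, bg, cd, ce, cf, cg, de, df, dg, ef, eg, fg
  2-simplices (14): abc, abg, ace, ade, adf, afg, bcf, bde, bdg, bef, cdf, cdg, ceg, efg

giving chain groups C_0 ≅ Z^7, C_1 ≅ Z^21, C_2 ≅ Z^14.

The boundary map ∂_1: C_1 → C_0 maps an edge to its endpoints' difference, ∂[p,q] = q − p. For instance
  ∂eg = g − e.
The 7×21 boundary matrix has rank 6 and Smith normal form diag(1,1,1,1,1,1).

The boundary map ∂_2: C_2 → C_1 acts by ∂[p,q,r] = [q,r] − [p,r] + [p,q]. For instance
  ∂abc = bc − ac + ab,
  ∂ceg = eg − cg + ce.
As a 21×14 matrix over Z this has rank 13, with invariant factors (1,1,1,1,1,1,1,1,1,1,1,1,1).

Reading off H_k = ker ∂_k / im ∂_{k+1}:

  H_0: rank C_0 − rank ∂_1 = 7 − 6 = 1, and the invariant factors of ∂_1 are all 1, so H_0 = Z.
  H_1: rank ker ∂_1 − rank ∂_2 = (21 − 6) − 13 = 2, and the invariant factors of ∂_2 are all 1, so H_1 = Z^2.
  H_2: rank ker ∂_2 − rank ∂_3 = (14 − 13) − 0 = 1, and there is no ∂_3, so H_2 = Z.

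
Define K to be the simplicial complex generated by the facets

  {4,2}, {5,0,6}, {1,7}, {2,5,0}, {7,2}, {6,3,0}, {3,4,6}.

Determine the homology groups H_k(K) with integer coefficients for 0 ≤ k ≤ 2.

H_0 ≅ Z,  H_1 ≅ Z,  H_2 = 0.

We work with the vertex ordering 0 < 1 < 2 < 3 < 4 < 5 < 6 < 7. The simplices of K, each written with vertices in increasing order, are:

  0-simplices (8): [0], [1], [2], [3], [4], [5], [6], [7]
  1-simplices (12): [0,2], [0,3], [0,5], [0,6], [1,7], [2,4], [2,5], [2,7], [3,4], [3,6], [4,6], [5,6]
  2-simplices (4): [0,2,5], [0,3,6], [0,5,6], [3,4,6]

giving chain groups C_0 ≅ Z^8, C_1 ≅ Z^12, C_2 ≅ Z^4.

∂_1: C_1 → C_0 sends each edge [p,q] (with p < q) to q − p. For instance
  ∂[2,7] = [7] − [2].
This gives a 8×12 integer matrix of rank 7; reducing to Smith normal form yields diagonal entries (1,1,1,1,1,1,1).

Boundary ∂_2: C_2 → C_1 sends each 2-simplex [p,q,r] to [q,r] − [p,r] + [p,q]. For instance
  ∂[0,2,5] = [2,5] − [0,5] + [0,2],
  ∂[0,3,6] = [3,6] − [0,6] + [0,3].
As a 12×4 matrix over Z this has rank 4, with invariant factors (1,1,1,1).

Now H_k = ker ∂_k / im ∂_{k+1}, so:

  H_0: rank C_0 − rank ∂_1 = 8 − 7 = 1, and the invariant factors of ∂_1 are all 1, so H_0 = Z.
  H_1: rank ker ∂_1 − rank ∂_2 = (12 − 7) − 4 = 1, and the invariant factors of ∂_2 are all 1, so H_1 = Z.
  H_2: rank ker ∂_2 − rank ∂_3 = (4 − 4) − 0 = 0, and there is no ∂_3, so H_2 = 0.

As a check, the Euler characteristic is 8 − 12 + 4 = 0, which agrees with 1 − 1 + 0 = 0.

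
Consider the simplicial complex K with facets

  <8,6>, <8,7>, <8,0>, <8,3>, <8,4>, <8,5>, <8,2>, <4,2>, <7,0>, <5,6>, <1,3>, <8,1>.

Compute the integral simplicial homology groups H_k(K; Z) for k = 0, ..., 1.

Fix the vertex order 0 < 1 < 2 < 3 < 4 < 5 < 6 < 7 < 8 and write every simplex with vertices in increasing order. Then dim K = 1 and the simplices of K are:

  0-simplices (9): [0], [1], [2], [3], [4], [5], [6], [7], [8]
  1-simplices (12): [0,7], [0,8], [1,3], [1,8], [2,4], [2,8], [3,8], [4,8], [5,6], [5,8], [6,8], [7,8]

so the chain groups are C_0 ≅ Z^9, C_1 ≅ Z^12.

Boundary ∂_1: C_1 → C_0 maps an edge to its endpoints' difference, ∂[p,q] = q − p.
This gives a 9×12 integer matrix of rank 8; reducing to Smith normal form yields diagonal entries (1,1,1,1,1,1,1,1).

Reading off H_k = ker ∂_k / im ∂_{k+1}:

  H_0: rank C_0 − rank ∂_1 = 9 − 8 = 1, and the invariant factors of ∂_1 are all 1, so H_0 = Z.
  H_1: rank ker ∂_1 − rank ∂_2 = (12 − 8) − 0 = 4, and there is no ∂_2, so H_1 = Z^4.

As a check, the Euler characteristic is 9 − 12 = -3, which agrees with 1 − 4 = -3.

H_0 ≅ Z,  H_1 ≅ Z^4.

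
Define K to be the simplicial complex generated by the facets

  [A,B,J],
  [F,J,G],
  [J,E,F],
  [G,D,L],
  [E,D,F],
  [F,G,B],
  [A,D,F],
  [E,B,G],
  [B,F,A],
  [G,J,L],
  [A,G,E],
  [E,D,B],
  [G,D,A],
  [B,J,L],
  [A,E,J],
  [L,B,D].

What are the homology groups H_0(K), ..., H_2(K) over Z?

We work with the vertex ordering A < B < D < E < F < G < J < L. The simplices of K, each written with vertices in increasing order, are:

  0-simplices (8): A, B, D, E, F, G, J, L
  1-simplices (24): AB, AD, AE, AF, AG, AJ, BD, BE, BF, BG, BJ, BL, DE, DF, DG, DL, EF, EG, EJ, FG, FJ, GJ, GL, JL
  2-simplices (16): ABF, ABJ, ADF, ADG, AEG, AEJ, BDE, BDL, BEG, BFG, BJL, DEF, DGL, EFJ, FGJ, GJL

giving chain groups C_0 ≅ Z^8, C_1 ≅ Z^24, C_2 ≅ Z^16.

Boundary ∂_1: C_1 → C_0 maps an edge to its endpoints' difference, ∂[p,q] = q − p.
As a 8×24 matrix over Z this has rank 7, with invariant factors (1,1,1,1,1,1,1).

Boundary ∂_2: C_2 → C_1 acts by ∂[p,q,r] = [q,r] − [p,r] + [p,q]. For instance
  ∂BDL = DL − BL + BD,
  ∂FGJ = GJ − FJ + FG.
As a 24×16 matrix over Z this has rank 15, with invariant factors (1,1,1,1,1,1,1,1,1,1,1,1,1,1,1).

Computing H_k = (kernel of ∂_k) / (image of ∂_{k+1}):

  H_0: rank C_0 − rank ∂_1 = 8 − 7 = 1, and the invariant factors of ∂_1 are all 1, so H_0 ≅ Z.
  H_1: rank ker ∂_1 − rank ∂_2 = (24 − 7) − 15 = 2, and the invariant factors of ∂_2 are all 1, so H_1 ≅ Z^2.
  H_2: rank ker ∂_2 − rank ∂_3 = (16 − 15) − 0 = 1, and there is no ∂_3, so H_2 ≅ Z.

As a check, the Euler characteristic is 8 − 24 + 16 = 0, which agrees with 1 − 2 + 1 = 0.

H_0 = Z,  H_1 = Z^2,  H_2 = Z.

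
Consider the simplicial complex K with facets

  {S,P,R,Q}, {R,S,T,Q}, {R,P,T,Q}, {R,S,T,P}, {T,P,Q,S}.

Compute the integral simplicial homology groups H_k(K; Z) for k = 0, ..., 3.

Take the total order P < Q < R < S < T on the vertex set. Then K (dimension 3) consists of the simplices:

  0-simplices (5): P, Q, R, S, T
  1-simplices (10): PQ, PR, PS, PT, QR, QS, QT, RS, RT, ST
  2-simplices (10): PQR, PQS, PQT, PRS, PRT, PST, QRS, QRT, QST, RST
  3-simplices (5): PQRS, PQRT, PQST, PRST, QRST

giving chain groups C_0 ≅ Z^5, C_1 ≅ Z^10, C_2 ≅ Z^10, C_3 ≅ Z^5.

Boundary ∂_1: C_1 → C_0 maps an edge to its endpoints' difference, ∂[p,q] = q − p. For instance
  ∂QR = R − Q.
As a 5×10 matrix over Z this has rank 4, with invariant factors (1,1,1,1).

The boundary map ∂_2: C_2 → C_1 maps a triangle to the signed sum of its edges. For instance
  ∂RST = ST − RT + RS,
  ∂QRS = RS − QS + QR.
The 10×10 boundary matrix has rank 6 and Smith normal form diag(1,1,1,1,1,1).

∂_3: C_3 → C_2 sends each 3-simplex σ to the alternating sum Σ_i (−1)^i (σ with its i-th vertex removed). For instance
  ∂PQRS = QRS − PRS + PQS − PQR,
  ∂PQRT = QRT − PRT + PQT − PQR.
This gives a 10×5 integer matrix of rank 4; reducing to Smith normal form yields diagonal entries (1,1,1,1).

Computing H_k = (kernel of ∂_k) / (image of ∂_{k+1}):

  H_0: rank C_0 − rank ∂_1 = 5 − 4 = 1, and the invariant factors of ∂_1 are all 1, so H_0 = Z.
  H_1: rank ker ∂_1 − rank ∂_2 = (10 − 4) − 6 = 0, and the invariant factors of ∂_2 are all 1, so H_1 = 0.
  H_2: rank ker ∂_2 − rank ∂_3 = (10 − 6) − 4 = 0, and the invariant factors of ∂_3 are all 1, so H_2 = 0.
  H_3: rank ker ∂_3 − rank ∂_4 = (5 − 4) − 0 = 1, and there is no ∂_4, so H_3 = Z.

As a check, the Euler characteristic is 5 − 10 + 10 − 5 = 0, which agrees with 1 − 0 + 0 − 1 = 0.

H_0 ≅ Z,  H_1 = 0,  H_2 = 0,  H_3 ≅ Z.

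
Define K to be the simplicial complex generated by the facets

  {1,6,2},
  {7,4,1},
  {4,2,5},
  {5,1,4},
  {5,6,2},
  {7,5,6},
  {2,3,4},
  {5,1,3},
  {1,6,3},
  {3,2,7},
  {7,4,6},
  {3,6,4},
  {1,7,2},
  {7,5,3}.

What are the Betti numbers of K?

b_0 = 1, b_1 = 2, b_2 = 1.

We work with the vertex ordering 1 < 2 < 3 < 4 < 5 < 6 < 7. The simplices of K, each written with vertices in increasing order, are:

  0-simplices (7): [1], [2], [3], [4], [5], [6], [7]
  1-simplices (21): [1,2], [1,3], [1,4], [1,5], [1,6], [1,7], [2,3], [2,4], [2,5], [2,6], [2,7], [3,4], [3,5], [3,6], [3,7], [4,5], [4,6], [4,7], [5,6], [5,7], [6,7]
  2-simplices (14): [1,2,6], [1,2,7], [1,3,5], [1,3,6], [1,4,5], [1,4,7], [2,3,4], [2,3,7], [2,4,5], [2,5,6], [3,4,6], [3,5,7], [4,6,7], [5,6,7]

so the chain groups are C_0 ≅ Z^7, C_1 ≅ Z^21, C_2 ≅ Z^14.

The boundary map ∂_1: C_1 → C_0 is given by ∂[p,q] = [q] − [p].
The 7×21 boundary matrix has rank 6 and Smith normal form diag(1,1,1,1,1,1).

The boundary map ∂_2: C_2 → C_1 acts by ∂[p,q,r] = [q,r] − [p,r] + [p,q]. For instance
  ∂[1,3,5] = [3,5] − [1,5] + [1,3],
  ∂[1,3,6] = [3,6] − [1,6] + [1,3].
The 21×14 boundary matrix has rank 13 and Smith normal form diag(1,1,1,1,1,1,1,1,1,1,1,1,1).

Reading off H_k = ker ∂_k / im ∂_{k+1}:

  H_0: rank C_0 − rank ∂_1 = 7 − 6 = 1, and the invariant factors of ∂_1 are all 1, so H_0 = Z.
  H_1: rank ker ∂_1 − rank ∂_2 = (21 − 6) − 13 = 2, and the invariant factors of ∂_2 are all 1, so H_1 = Z^2.
  H_2: rank ker ∂_2 − rank ∂_3 = (14 − 13) − 0 = 1, and there is no ∂_3, so H_2 = Z.

Hence the Betti numbers are b_0 = 1, b_1 = 2, b_2 = 1.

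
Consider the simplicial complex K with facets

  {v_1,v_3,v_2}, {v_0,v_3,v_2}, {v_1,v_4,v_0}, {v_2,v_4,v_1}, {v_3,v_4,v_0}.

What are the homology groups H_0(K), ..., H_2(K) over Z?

We work with the vertex ordering v_0 < v_1 < v_2 < v_3 < v_4. The simplices of K, each written with vertices in increasing order, are:

  0-simplices (5): [v_0], [v_1], [v_2], [v_3], [v_4]
  1-simplices (10): [v_0,v_1], [v_0,v_2], [v_0,v_3], [v_0,v_4], [v_1,v_2], [v_1,v_3], [v_1,v_4], [v_2,v_3], [v_2,v_4], [v_3,v_4]
  2-simplices (5): [v_0,v_1,v_4], [v_0,v_2,v_3], [v_0,v_3,v_4], [v_1,v_2,v_3], [v_1,v_2,v_4]

giving chain groups C_0 ≅ Z^5, C_1 ≅ Z^10, C_2 ≅ Z^5.

The boundary map ∂_1: C_1 → C_0 is given by ∂[p,q] = [q] − [p]. For instance
  ∂[v_1,v_3] = [v_3] − [v_1].
This gives a 5×10 integer matrix of rank 4; reducing to Smith normal form yields diagonal entries (1,1,1,1).

Boundary ∂_2: C_2 → C_1 acts by ∂[p,q,r] = [q,r] − [p,r] + [p,q]. For instance
  ∂[v_1,v_2,v_3] = [v_2,v_3] − [v_1,v_3] + [v_1,v_2],
  ∂[v_0,v_1,v_4] = [v_1,v_4] − [v_0,v_4] + [v_0,v_1].
This gives a 10×5 integer matrix of rank 5; reducing to Smith normal form yields diagonal entries (1,1,1,1,1).

Computing H_k = (kernel of ∂_k) / (image of ∂_{k+1}):

  H_0: rank C_0 − rank ∂_1 = 5 − 4 = 1, and the invariant factors of ∂_1 are all 1, so H_0 ≅ Z.
  H_1: rank ker ∂_1 − rank ∂_2 = (10 − 4) − 5 = 1, and the invariant factors of ∂_2 are all 1, so H_1 ≅ Z.
  H_2: rank ker ∂_2 − rank ∂_3 = (5 − 5) − 0 = 0, and there is no ∂_3, so H_2 ≅ 0.

As a check, the Euler characteristic is 5 − 10 + 5 = 0, which agrees with 1 − 1 + 0 = 0.
(K is a triangulation of the Möbius band.)

H_0 = Z,  H_1 = Z,  H_2 = 0.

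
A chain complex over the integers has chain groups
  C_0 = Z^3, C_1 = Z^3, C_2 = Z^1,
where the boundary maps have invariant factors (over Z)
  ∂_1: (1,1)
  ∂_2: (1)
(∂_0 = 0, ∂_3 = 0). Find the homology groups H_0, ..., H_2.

H_0 ≅ Z,  H_1 = 0,  H_2 = 0.

H_0: b_0 = 3 − 0 − 2 = 1; torsion from ∂_1 factors > 1: none. So H_0 ≅ Z.
H_1: b_1 = 3 − 2 − 1 = 0; torsion from ∂_2 factors > 1: none. So H_1 ≅ 0.
H_2: b_2 = 1 − 1 − 0 = 0; torsion from ∂_3 factors > 1: none. So H_2 ≅ 0.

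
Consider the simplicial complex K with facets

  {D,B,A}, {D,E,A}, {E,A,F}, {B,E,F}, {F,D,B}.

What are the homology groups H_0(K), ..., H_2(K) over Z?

H_0 = Z,  H_1 = Z,  H_2 = 0.

Order the vertices as A < B < D < E < F. Listing each simplex with vertices in this order, K has dimension 2 with simplices:

  0-simplices (5): A, B, D, E, F
  1-simplices (10): AB, AD, AE, AF, BD, BE, BF, DE, DF, EF
  2-simplices (5): ABD, ADE, AEF, BDF, BEF

so the chain groups are C_0 ≅ Z^5, C_1 ≅ Z^10, C_2 ≅ Z^5.

Boundary ∂_1: C_1 → C_0 sends each edge [p,q] (with p < q) to q − p. For instance
  ∂AF = F − A.
The 5×10 boundary matrix has rank 4 and Smith normal form diag(1,1,1,1).

The boundary map ∂_2: C_2 → C_1 sends each 2-simplex [p,q,r] to [q,r] − [p,r] + [p,q]. For instance
  ∂BDF = DF − BF + BD,
  ∂ADE = DE − AE + AD.
This gives a 10×5 integer matrix of rank 5; reducing to Smith normal form yields diagonal entries (1,1,1,1,1).

Now H_k = ker ∂_k / im ∂_{k+1}, so:

  H_0: rank C_0 − rank ∂_1 = 5 − 4 = 1, and the invariant factors of ∂_1 are all 1, so H_0 ≅ Z.
  H_1: rank ker ∂_1 − rank ∂_2 = (10 − 4) − 5 = 1, and the invariant factors of ∂_2 are all 1, so H_1 ≅ Z.
  H_2: rank ker ∂_2 − rank ∂_3 = (5 − 5) − 0 = 0, and there is no ∂_3, so H_2 ≅ 0.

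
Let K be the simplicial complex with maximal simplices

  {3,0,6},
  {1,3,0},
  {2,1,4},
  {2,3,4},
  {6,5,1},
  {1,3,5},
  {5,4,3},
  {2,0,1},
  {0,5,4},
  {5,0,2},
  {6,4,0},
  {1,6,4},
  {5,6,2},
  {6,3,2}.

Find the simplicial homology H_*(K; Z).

Take the total order 0 < 1 < 2 < 3 < 4 < 5 < 6 on the vertex set. Then K (dimension 2) consists of the simplices:

  0-simplices (7): [0], [1], [2], [3], [4], [5], [6]
  1-simplices (21): [0,1], [0,2], [0,3], [0,4], [0,5], [0,6], [1,2], [1,3], [1,4], [1,5], [1,6], [2,3], [2,4], [2,5], [2,6], [3,4], [3,5], [3,6], [4,5], [4,6], [5,6]
  2-simplices (14): [0,1,2], [0,1,3], [0,2,5], [0,3,6], [0,4,5], [0,4,6], [1,2,4], [1,3,5], [1,4,6], [1,5,6], [2,3,4], [2,3,6], [2,5,6], [3,4,5]

so the chain groups are C_0 ≅ Z^7, C_1 ≅ Z^21, C_2 ≅ Z^14.

∂_1: C_1 → C_0 maps an edge to its endpoints' difference, ∂[p,q] = q − p.
The resulting 7×21 matrix has rank 6, and its Smith normal form has invariant factors (1,1,1,1,1,1).

The boundary map ∂_2: C_2 → C_1 maps a triangle to the signed sum of its edges. For instance
  ∂[1,4,6] = [4,6] − [1,6] + [1,4],
  ∂[0,4,5] = [4,5] − [0,5] + [0,4].
The resulting 21×14 matrix has rank 13, and its Smith normal form has invariant factors (1,1,1,1,1,1,1,1,1,1,1,1,1).

Reading off H_k = ker ∂_k / im ∂_{k+1}:

  H_0: rank C_0 − rank ∂_1 = 7 − 6 = 1, and the invariant factors of ∂_1 are all 1, so H_0 = Z.
  H_1: rank ker ∂_1 − rank ∂_2 = (21 − 6) − 13 = 2, and the invariant factors of ∂_2 are all 1, so H_1 = Z^2.
  H_2: rank ker ∂_2 − rank ∂_3 = (14 − 13) − 0 = 1, and there is no ∂_3, so H_2 = Z.

(K is a triangulation of the torus T^2.)

H_0 = Z,  H_1 = Z^2,  H_2 = Z.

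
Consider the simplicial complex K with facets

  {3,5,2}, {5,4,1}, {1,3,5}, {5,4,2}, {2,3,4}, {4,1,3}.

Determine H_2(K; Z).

Order the vertices as 1 < 2 < 3 < 4 < 5. Listing each simplex with vertices in this order, K has dimension 2 with simplices:

  0-simplices (5): [1], [2], [3], [4], [5]
  1-simplices (9): [1,3], [1,4], [1,5], [2,3], [2,4], [2,5], [3,4], [3,5], [4,5]
  2-simplices (6): [1,3,4], [1,3,5], [1,4,5], [2,3,4], [2,3,5], [2,4,5]

Hence C_0 ≅ Z^5, C_1 ≅ Z^9, C_2 ≅ Z^6.

The boundary map ∂_1: C_1 → C_0 sends each edge [p,q] (with p < q) to q − p.
The resulting 5×9 matrix has rank 4, and its Smith normal form has invariant factors (1,1,1,1).

Boundary ∂_2: C_2 → C_1 sends each 2-simplex [p,q,r] to [q,r] − [p,r] + [p,q]. For instance
  ∂[2,3,5] = [3,5] − [2,5] + [2,3],
  ∂[1,4,5] = [4,5] − [1,5] + [1,4].
The 9×6 boundary matrix has rank 5 and Smith normal form diag(1,1,1,1,1).

From H_k ≅ ker(∂_k) / im(∂_{k+1}) we obtain:

  H_2: rank ker ∂_2 − rank ∂_3 = (6 − 5) − 0 = 1, and there is no ∂_3, so H_2 = Z.

H_2 = Z.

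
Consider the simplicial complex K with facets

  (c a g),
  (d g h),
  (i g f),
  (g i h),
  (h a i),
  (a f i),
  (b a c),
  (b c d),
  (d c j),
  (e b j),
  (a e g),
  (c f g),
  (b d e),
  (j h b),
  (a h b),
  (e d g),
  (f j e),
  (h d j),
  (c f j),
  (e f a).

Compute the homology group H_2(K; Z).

H_2 ≅ 0.

Take the total order a < b < c < d < e < f < g < h < i < j on the vertex set. Then K (dimension 2) consists of the simplices:

  0-simplices (10): a, b, c, d, e, f, g, h, i, j
  1-simplices (30): ab, ac, ae, af, ag, ah, ai, bc, bd, be, bh, bj, cd, cf, cg, cj, de, dg, dh, dj, ef, eg, ej, fg, fi, fj, gh, gi, hi, hj
  2-simplices (20): abc, abh, acg, aef, aeg, afi, ahi, bcd, bde, bej, bhj, cdj, cfg, cfj, deg, dgh, dhj, efj, fgi, ghi

so the chain groups are C_0 ≅ Z^10, C_1 ≅ Z^30, C_2 ≅ Z^20.

∂_1: C_1 → C_0 maps an edge to its endpoints' difference, ∂[p,q] = q − p.
This gives a 10×30 integer matrix of rank 9; reducing to Smith normal form yields diagonal entries (1,1,1,1,1,1,1,1,1).

∂_2: C_2 → C_1 acts by ∂[p,q,r] = [q,r] − [p,r] + [p,q]. For instance
  ∂afi = fi − ai + af,
  ∂acg = cg − ag + ac.
The 30×20 boundary matrix has rank 20 and Smith normal form diag(1,1,1,1,1,1,1,1,1,1,1,1,1,1,1,1,1,1,1,2).

Computing H_k = (kernel of ∂_k) / (image of ∂_{k+1}):

  H_2: rank ker ∂_2 − rank ∂_3 = (20 − 20) − 0 = 0, and there is no ∂_3, so H_2 ≅ 0.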